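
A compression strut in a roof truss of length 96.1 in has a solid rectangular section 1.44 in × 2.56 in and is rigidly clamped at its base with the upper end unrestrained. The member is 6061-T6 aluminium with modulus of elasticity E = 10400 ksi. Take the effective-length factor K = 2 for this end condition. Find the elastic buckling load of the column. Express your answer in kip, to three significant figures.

Buckling occurs about the weak axis: I_min = h·b³/12 with b = 1.44 in (the shorter side).
I_min = 2.56×1.44³/12 = 0.6370 in⁴
Effective length L_e = K·L = 2 × 96.1 = 192.2 in
P_cr = π²EI / L_e² = π² × 10400×10³ × 0.6370 / 192.2² = 1.770×10^3 lb

P_cr ≈ 1.77 kip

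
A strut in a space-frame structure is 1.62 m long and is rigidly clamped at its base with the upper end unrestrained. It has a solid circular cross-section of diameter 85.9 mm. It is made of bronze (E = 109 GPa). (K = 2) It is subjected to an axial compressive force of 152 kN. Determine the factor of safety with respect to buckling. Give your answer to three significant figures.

I = πd⁴/64 = π×85.9⁴/64 = 2.673×10^6 mm⁴
I = 2.673×10^6 mm⁴ = 2.673×10^-6 m⁴
Effective length L_e = K·L = 2 × 1.62 = 3.240 m
P_cr = π²EI / L_e² = π² × 109×10⁹ × 2.673×10^-6 / 3.240² = 2.739×10^5 N
Factor of safety n = P_cr / P = 273.89 / 152 = 1.80

n ≈ 1.80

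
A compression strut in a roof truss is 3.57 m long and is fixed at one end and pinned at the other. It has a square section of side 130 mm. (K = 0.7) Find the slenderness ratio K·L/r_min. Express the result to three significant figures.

For a square r = a/√12 = 130/√12 = 37.53 mm
L_e = K·L = 0.7 × 3.57 m = 2.499 m = 2499.0 mm
λ = L_e / r_min = 2499.0 / 37.53 = 66.6

λ ≈ 66.6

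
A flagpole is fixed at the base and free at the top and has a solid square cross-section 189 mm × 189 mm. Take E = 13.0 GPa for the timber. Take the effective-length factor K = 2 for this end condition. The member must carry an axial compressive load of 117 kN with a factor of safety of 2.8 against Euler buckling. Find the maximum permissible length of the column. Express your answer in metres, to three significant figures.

L_max ≈ 3.23 m

I = a⁴/12 = 189⁴/12 = 1.063×10^8 mm⁴
I = 1.063×10^-4 m⁴
Required critical load P_cr = n·P = 2.8 × 117 = 327.6 kN = 3.276×10^5 N
From P_cr = π²EI/(K·L)²:  L = (1/K)·√(π²EI/P_cr) = (1/2)·√(π²×1.30×10^10×1.063×10^-4/3.276×10^5)
L = 3.23 m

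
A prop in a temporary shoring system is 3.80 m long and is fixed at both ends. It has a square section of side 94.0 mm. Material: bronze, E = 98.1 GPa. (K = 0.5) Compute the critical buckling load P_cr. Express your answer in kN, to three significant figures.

P_cr ≈ 1740 kN

I = a⁴/12 = 94.0⁴/12 = 6.506×10^6 mm⁴
I = 6.506×10^6 mm⁴ = 6.506×10^-6 m⁴
Effective length L_e = K·L = 0.5 × 3.80 = 1.900 m
P_cr = π²EI / L_e² = π² × 98.1×10⁹ × 6.506×10^-6 / 1.900² = 1.745×10^6 N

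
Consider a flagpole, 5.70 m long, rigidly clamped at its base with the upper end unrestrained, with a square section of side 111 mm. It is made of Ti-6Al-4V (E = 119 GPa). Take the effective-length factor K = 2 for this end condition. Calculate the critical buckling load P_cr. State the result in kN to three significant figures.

P_cr ≈ 114 kN

I = a⁴/12 = 111⁴/12 = 1.265×10^7 mm⁴
I = 1.265×10^7 mm⁴ = 1.265×10^-5 m⁴
Effective length L_e = K·L = 2 × 5.70 = 11.40 m
P_cr = π²EI / L_e² = π² × 119×10⁹ × 1.265×10^-5 / 11.40² = 1.143×10^5 N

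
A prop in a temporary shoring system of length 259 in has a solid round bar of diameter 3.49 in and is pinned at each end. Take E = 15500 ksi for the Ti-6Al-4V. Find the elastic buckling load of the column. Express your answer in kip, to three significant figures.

P_cr ≈ 16.6 kip

I = πd⁴/64 = π×3.49⁴/64 = 7.282 in⁴
Effective length L_e = K·L = 1 × 259 = 259.0 in
P_cr = π²EI / L_e² = π² × 15500×10³ × 7.282 / 259.0² = 1.661×10^4 lb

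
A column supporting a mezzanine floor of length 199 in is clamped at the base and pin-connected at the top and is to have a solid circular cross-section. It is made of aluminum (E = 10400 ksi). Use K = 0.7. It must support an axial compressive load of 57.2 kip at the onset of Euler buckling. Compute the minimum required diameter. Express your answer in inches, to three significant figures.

L_e = K·L = 0.7 × 199 = 139.3 in
Required I = P_cr·L_e²/(π²E) = 5.720×10^4 × 139.3² / (π² × 1.04×10^7) = 10.81 in⁴
Solid circle: I = πd⁴/64  ⇒  d = (64I/π)^(1/4) = (64×10.81/π)^(1/4) = 3.85 in

d ≈ 3.85 in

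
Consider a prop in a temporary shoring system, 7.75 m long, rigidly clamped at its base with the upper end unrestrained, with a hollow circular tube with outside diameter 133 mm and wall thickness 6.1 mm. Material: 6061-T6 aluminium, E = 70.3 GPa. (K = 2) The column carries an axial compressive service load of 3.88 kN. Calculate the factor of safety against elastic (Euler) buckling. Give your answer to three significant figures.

Inner diameter d_i = 133 − 2×6.1 = 120.8 mm
I = π(d_o⁴ − d_i⁴)/64 = π(133⁴ − 120.8⁴)/64 = 4.907×10^6 mm⁴
I = 4.907×10^6 mm⁴ = 4.907×10^-6 m⁴
Effective length L_e = K·L = 2 × 7.75 = 15.50 m
P_cr = π²EI / L_e² = π² × 70.3×10⁹ × 4.907×10^-6 / 15.50² = 1.417×10^4 N
Factor of safety n = P_cr / P = 14.170 / 3.88 = 3.65

n ≈ 3.65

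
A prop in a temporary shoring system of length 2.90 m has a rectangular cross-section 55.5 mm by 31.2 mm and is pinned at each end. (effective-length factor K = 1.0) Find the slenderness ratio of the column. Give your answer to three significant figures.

Buckling occurs about the weak axis: I_min = h·b³/12 with b = 31.2 mm (the shorter side).
I_min = 55.5×31.2³/12 = 1.405×10^5 mm⁴
A = 1.732×10^3 mm²;  r_min = √(I/A) = √(1.405×10^5/1.732×10^3) = 9.007 mm
L_e = K·L = 1 × 2.90 m = 2.900 m = 2900.0 mm
λ = L_e / r_min = 2900.0 / 9.007 = 322

λ ≈ 322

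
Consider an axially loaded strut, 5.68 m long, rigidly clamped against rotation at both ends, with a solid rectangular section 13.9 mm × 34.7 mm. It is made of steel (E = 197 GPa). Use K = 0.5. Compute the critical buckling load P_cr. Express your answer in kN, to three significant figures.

P_cr ≈ 1.87 kN

Buckling occurs about the weak axis: I_min = h·b³/12 with b = 13.9 mm (the shorter side).
I_min = 34.7×13.9³/12 = 7.766×10^3 mm⁴
I = 7.766×10^3 mm⁴ = 7.766×10^-9 m⁴
Effective length L_e = K·L = 0.5 × 5.68 = 2.840 m
P_cr = π²EI / L_e² = π² × 197×10⁹ × 7.766×10^-9 / 2.840² = 1.872×10^3 N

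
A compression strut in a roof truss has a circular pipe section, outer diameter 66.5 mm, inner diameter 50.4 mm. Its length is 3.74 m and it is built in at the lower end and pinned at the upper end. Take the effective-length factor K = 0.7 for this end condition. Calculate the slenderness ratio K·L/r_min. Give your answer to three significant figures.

d_o = 66.5 mm, d_i = 50.4 mm
I = π(d_o⁴ − d_i⁴)/64 = π(66.5⁴ − 50.40⁴)/64 = 6.432×10^5 mm⁴
A = 1.478×10^3 mm²;  r_min = √(I/A) = √(6.432×10^5/1.478×10^3) = 20.86 mm
L_e = K·L = 0.7 × 3.74 m = 2.618 m = 2618.0 mm
λ = L_e / r_min = 2618.0 / 20.86 = 126

λ ≈ 126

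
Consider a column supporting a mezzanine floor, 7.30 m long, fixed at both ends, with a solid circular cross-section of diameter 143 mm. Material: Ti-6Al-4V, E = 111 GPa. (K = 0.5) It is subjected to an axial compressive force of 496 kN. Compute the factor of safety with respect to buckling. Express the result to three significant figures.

n ≈ 3.40

I = πd⁴/64 = π×143⁴/64 = 2.053×10^7 mm⁴
I = 2.053×10^7 mm⁴ = 2.053×10^-5 m⁴
Effective length L_e = K·L = 0.5 × 7.30 = 3.650 m
P_cr = π²EI / L_e² = π² × 111×10⁹ × 2.053×10^-5 / 3.650² = 1.688×10^6 N
Factor of safety n = P_cr / P = 1687.9 / 496 = 3.40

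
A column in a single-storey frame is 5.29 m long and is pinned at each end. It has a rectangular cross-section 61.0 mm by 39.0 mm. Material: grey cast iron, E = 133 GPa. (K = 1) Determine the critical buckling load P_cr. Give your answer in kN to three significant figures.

P_cr ≈ 14.1 kN

Buckling occurs about the weak axis: I_min = h·b³/12 with b = 39.0 mm (the shorter side).
I_min = 61.0×39.0³/12 = 3.015×10^5 mm⁴
I = 3.015×10^5 mm⁴ = 3.015×10^-7 m⁴
Effective length L_e = K·L = 1 × 5.29 = 5.290 m
P_cr = π²EI / L_e² = π² × 133×10⁹ × 3.015×10^-7 / 5.290² = 1.414×10^4 N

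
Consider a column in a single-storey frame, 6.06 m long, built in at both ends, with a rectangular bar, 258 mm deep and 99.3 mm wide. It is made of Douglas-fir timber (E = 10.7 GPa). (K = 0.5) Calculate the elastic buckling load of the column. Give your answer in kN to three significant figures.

Buckling occurs about the weak axis: I_min = h·b³/12 with b = 99.3 mm (the shorter side).
I_min = 258×99.3³/12 = 2.105×10^7 mm⁴
I = 2.105×10^7 mm⁴ = 2.105×10^-5 m⁴
Effective length L_e = K·L = 0.5 × 6.06 = 3.030 m
P_cr = π²EI / L_e² = π² × 10.7×10⁹ × 2.105×10^-5 / 3.030² = 2.421×10^5 N

P_cr ≈ 242 kN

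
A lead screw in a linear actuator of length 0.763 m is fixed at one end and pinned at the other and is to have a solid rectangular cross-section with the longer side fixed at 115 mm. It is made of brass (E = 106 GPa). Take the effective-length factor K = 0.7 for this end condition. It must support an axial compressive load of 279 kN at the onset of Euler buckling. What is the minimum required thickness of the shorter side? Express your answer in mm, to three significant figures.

L_e = K·L = 0.7 × 0.763 = 0.5341 m
Required I = P_cr·L_e²/(π²E) = 2.790×10^5 × 0.5341² / (π² × 1.06×10^11) = 7.608×10^-8 m⁴
I_req = 7.608×10^4 mm⁴
Rectangle, weak axis: I_min = h·b³/12 with h = 115 mm fixed  ⇒  b = (12I/h)^(1/3) = 19.9 mm

b ≈ 19.9 mm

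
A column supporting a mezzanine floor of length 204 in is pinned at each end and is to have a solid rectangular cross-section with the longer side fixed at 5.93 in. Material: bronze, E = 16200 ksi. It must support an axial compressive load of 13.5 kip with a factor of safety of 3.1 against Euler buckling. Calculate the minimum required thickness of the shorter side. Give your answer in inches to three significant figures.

b ≈ 2.80 in

Required P_cr = n·P = 3.1 × 13.5 = 41.85 kip
L_e = K·L = 1 × 204 = 204.0 in
Required I = P_cr·L_e²/(π²E) = 4.185×10^4 × 204.0² / (π² × 1.62×10^7) = 10.89 in⁴
Rectangle, weak axis: I_min = h·b³/12 with h = 5.93 in fixed  ⇒  b = (12I/h)^(1/3) = 2.80 in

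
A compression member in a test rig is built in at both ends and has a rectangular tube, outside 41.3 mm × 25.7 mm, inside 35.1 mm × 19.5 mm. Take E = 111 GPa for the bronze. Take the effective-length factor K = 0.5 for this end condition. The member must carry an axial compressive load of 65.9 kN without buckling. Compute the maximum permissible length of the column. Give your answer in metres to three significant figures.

Weak-axis I_min = (h_o·b_o³ − h_i·b_i³)/12 with b_o = 25.7, b_i = 19.50 mm (shorter outer/inner sides).
I_min = (41.3×25.7³ − 35.10×19.50³)/12 = 3.673×10^4 mm⁴
I = 3.673×10^-8 m⁴
At the buckling limit P_cr = P = 6.590×10^4 N
From P_cr = π²EI/(K·L)²:  L = (1/K)·√(π²EI/P_cr) = (1/0.5)·√(π²×1.11×10^11×3.673×10^-8/6.590×10^4)
L = 1.56 m

L_max ≈ 1.56 m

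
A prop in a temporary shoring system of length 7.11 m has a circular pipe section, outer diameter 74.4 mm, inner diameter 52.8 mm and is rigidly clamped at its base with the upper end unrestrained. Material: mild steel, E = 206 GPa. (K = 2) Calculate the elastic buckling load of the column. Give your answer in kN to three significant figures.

d_o = 74.4 mm, d_i = 52.8 mm
I = π(d_o⁴ − d_i⁴)/64 = π(74.4⁴ − 52.80⁴)/64 = 1.123×10^6 mm⁴
I = 1.123×10^6 mm⁴ = 1.123×10^-6 m⁴
Effective length L_e = K·L = 2 × 7.11 = 14.22 m
P_cr = π²EI / L_e² = π² × 206×10⁹ × 1.123×10^-6 / 14.22² = 1.129×10^4 N

P_cr ≈ 11.3 kN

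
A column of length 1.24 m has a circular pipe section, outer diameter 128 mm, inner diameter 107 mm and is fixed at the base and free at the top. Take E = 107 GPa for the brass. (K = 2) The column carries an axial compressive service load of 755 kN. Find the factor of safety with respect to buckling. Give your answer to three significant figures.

n ≈ 1.53

d_o = 128 mm, d_i = 107 mm
I = π(d_o⁴ − d_i⁴)/64 = π(128⁴ − 107.0⁴)/64 = 6.742×10^6 mm⁴
I = 6.742×10^6 mm⁴ = 6.742×10^-6 m⁴
Effective length L_e = K·L = 2 × 1.24 = 2.480 m
P_cr = π²EI / L_e² = π² × 107×10⁹ × 6.742×10^-6 / 2.480² = 1.158×10^6 N
Factor of safety n = P_cr / P = 1157.7 / 755 = 1.53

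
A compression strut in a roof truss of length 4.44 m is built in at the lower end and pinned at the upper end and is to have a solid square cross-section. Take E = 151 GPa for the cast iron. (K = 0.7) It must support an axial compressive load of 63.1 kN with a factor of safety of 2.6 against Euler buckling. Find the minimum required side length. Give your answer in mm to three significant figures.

Required P_cr = n·P = 2.6 × 63.1 = 164.1 kN
L_e = K·L = 0.7 × 4.44 = 3.108 m
Required I = P_cr·L_e²/(π²E) = 1.641×10^5 × 3.108² / (π² × 1.51×10^11) = 1.063×10^-6 m⁴
I_req = 1.063×10^6 mm⁴
Solid square: I = a⁴/12  ⇒  a = (12I)^(1/4) = (12×1.063×10^6)^(1/4) = 59.8 mm

a ≈ 59.8 mm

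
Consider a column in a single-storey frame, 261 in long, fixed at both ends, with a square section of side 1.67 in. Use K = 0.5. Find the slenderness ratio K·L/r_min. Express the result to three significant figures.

λ ≈ 271

For a square r = a/√12 = 1.67/√12 = 0.4821 in
L_e = K·L = 0.5 × 261 = 130.5 in
λ = L_e / r_min = 130.50 / 0.4821 = 271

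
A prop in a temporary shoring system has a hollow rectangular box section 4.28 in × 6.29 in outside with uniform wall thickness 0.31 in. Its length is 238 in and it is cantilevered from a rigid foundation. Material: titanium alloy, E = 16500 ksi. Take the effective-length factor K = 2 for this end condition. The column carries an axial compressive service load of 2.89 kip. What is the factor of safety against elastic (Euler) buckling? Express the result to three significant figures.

Inner dimensions: h_i = 6.29 − 2×0.31 = 5.670 in, b_i = 4.28 − 2×0.31 = 3.660 in
Weak-axis I_min = (h_o·b_o³ − h_i·b_i³)/12 with b_o = 4.28, b_i = 3.660 in (shorter outer/inner sides).
I_min = (6.29×4.28³ − 5.670×3.660³)/12 = 17.93 in⁴
Effective length L_e = K·L = 2 × 238 = 476.0 in
P_cr = π²EI / L_e² = π² × 16500×10³ × 17.93 / 476.0² = 1.289×10^4 lb
Factor of safety n = P_cr / P = 12.887 / 2.89 = 4.46

n ≈ 4.46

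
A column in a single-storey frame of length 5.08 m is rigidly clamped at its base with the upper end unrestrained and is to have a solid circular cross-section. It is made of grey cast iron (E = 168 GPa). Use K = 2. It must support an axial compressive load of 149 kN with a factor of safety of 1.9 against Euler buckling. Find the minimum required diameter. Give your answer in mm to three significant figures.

d ≈ 138 mm

Required P_cr = n·P = 1.9 × 149 = 283.1 kN
L_e = K·L = 2 × 5.08 = 10.16 m
Required I = P_cr·L_e²/(π²E) = 2.831×10^5 × 10.16² / (π² × 1.68×10^11) = 1.762×10^-5 m⁴
I_req = 1.762×10^7 mm⁴
Solid circle: I = πd⁴/64  ⇒  d = (64I/π)^(1/4) = (64×1.762×10^7/π)^(1/4) = 138 mm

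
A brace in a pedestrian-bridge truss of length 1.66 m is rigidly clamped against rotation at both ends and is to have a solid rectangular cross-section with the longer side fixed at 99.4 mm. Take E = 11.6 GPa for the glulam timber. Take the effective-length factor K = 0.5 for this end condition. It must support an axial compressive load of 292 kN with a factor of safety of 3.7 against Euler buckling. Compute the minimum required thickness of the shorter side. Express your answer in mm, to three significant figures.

Required P_cr = n·P = 3.7 × 292 = 1080 kN
L_e = K·L = 0.5 × 1.66 = 0.8300 m
Required I = P_cr·L_e²/(π²E) = 1.080×10^6 × 0.8300² / (π² × 1.16×10^10) = 6.501×10^-6 m⁴
I_req = 6.501×10^6 mm⁴
Rectangle, weak axis: I_min = h·b³/12 with h = 99.4 mm fixed  ⇒  b = (12I/h)^(1/3) = 92.2 mm

b ≈ 92.2 mm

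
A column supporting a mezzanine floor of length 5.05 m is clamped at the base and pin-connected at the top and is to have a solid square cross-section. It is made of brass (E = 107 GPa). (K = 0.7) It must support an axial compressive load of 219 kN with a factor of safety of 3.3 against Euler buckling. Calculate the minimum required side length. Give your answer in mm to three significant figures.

Required P_cr = n·P = 3.3 × 219 = 722.7 kN
L_e = K·L = 0.7 × 5.05 = 3.535 m
Required I = P_cr·L_e²/(π²E) = 7.227×10^5 × 3.535² / (π² × 1.07×10^11) = 8.552×10^-6 m⁴
I_req = 8.552×10^6 mm⁴
Solid square: I = a⁴/12  ⇒  a = (12I)^(1/4) = (12×8.552×10^6)^(1/4) = 101 mm

a ≈ 101 mm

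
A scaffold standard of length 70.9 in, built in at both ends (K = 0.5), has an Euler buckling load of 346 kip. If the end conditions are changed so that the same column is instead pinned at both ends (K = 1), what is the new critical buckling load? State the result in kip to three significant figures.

P_cr ∝ 1/K², so P_cr,new = P_cr,old × (K_old/K_new)² = 346 × (0.5/1)²
= 346 × 0.2500 = 86.5 kip

P_cr ≈ 86.5 kip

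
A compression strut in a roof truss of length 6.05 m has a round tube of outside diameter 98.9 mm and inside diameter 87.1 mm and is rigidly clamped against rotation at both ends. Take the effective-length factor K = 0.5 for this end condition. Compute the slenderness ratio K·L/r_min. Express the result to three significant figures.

λ ≈ 91.8

d_o = 98.9 mm, d_i = 87.1 mm
I = π(d_o⁴ − d_i⁴)/64 = π(98.9⁴ − 87.10⁴)/64 = 1.871×10^6 mm⁴
A = 1.724×10^3 mm²;  r_min = √(I/A) = √(1.871×10^6/1.724×10^3) = 32.95 mm
L_e = K·L = 0.5 × 6.05 m = 3.025 m = 3025.0 mm
λ = L_e / r_min = 3025.0 / 32.95 = 91.8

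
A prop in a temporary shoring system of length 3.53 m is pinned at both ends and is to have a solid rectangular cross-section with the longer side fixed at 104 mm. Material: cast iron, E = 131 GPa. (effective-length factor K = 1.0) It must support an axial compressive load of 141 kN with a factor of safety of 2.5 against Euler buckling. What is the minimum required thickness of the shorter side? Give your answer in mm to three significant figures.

Required P_cr = n·P = 2.5 × 141 = 352.5 kN
L_e = K·L = 1 × 3.53 = 3.530 m
Required I = P_cr·L_e²/(π²E) = 3.525×10^5 × 3.530² / (π² × 1.31×10^11) = 3.397×10^-6 m⁴
I_req = 3.397×10^6 mm⁴
Rectangle, weak axis: I_min = h·b³/12 with h = 104 mm fixed  ⇒  b = (12I/h)^(1/3) = 73.2 mm

b ≈ 73.2 mm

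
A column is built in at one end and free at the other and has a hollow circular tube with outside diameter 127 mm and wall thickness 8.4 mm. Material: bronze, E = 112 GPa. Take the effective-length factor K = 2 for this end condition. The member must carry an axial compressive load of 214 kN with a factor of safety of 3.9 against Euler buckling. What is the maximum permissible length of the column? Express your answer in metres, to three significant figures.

Inner diameter d_i = 127 − 2×8.4 = 110.2 mm
I = π(d_o⁴ − d_i⁴)/64 = π(127⁴ − 110.2⁴)/64 = 5.531×10^6 mm⁴
I = 5.531×10^-6 m⁴
Required critical load P_cr = n·P = 3.9 × 214 = 834.6 kN = 8.346×10^5 N
From P_cr = π²EI/(K·L)²:  L = (1/K)·√(π²EI/P_cr) = (1/2)·√(π²×1.12×10^11×5.531×10^-6/8.346×10^5)
L = 1.35 m

L_max ≈ 1.35 m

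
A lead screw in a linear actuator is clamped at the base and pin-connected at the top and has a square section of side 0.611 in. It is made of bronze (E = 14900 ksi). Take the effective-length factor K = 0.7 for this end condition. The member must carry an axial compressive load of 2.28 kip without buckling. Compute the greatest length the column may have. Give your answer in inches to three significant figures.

L_max ≈ 39.1 in

I = a⁴/12 = 0.611⁴/12 = 1.161×10^-2 in⁴
At the buckling limit P_cr = P = 2.280×10^3 lb
From P_cr = π²EI/(K·L)²:  L = (1/K)·√(π²EI/P_cr) = (1/0.7)·√(π²×1.49×10^7×1.161×10^-2/2.280×10^3)
L = 39.1 in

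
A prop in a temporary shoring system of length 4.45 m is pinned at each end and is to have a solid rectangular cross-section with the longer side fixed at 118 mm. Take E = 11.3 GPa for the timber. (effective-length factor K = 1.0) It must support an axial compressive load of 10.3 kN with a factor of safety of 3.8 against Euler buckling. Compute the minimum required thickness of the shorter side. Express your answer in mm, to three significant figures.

Required P_cr = n·P = 3.8 × 10.3 = 39.14 kN
L_e = K·L = 1 × 4.45 = 4.450 m
Required I = P_cr·L_e²/(π²E) = 3.914×10^4 × 4.450² / (π² × 1.13×10^10) = 6.950×10^-6 m⁴
I_req = 6.950×10^6 mm⁴
Rectangle, weak axis: I_min = h·b³/12 with h = 118 mm fixed  ⇒  b = (12I/h)^(1/3) = 89.1 mm

b ≈ 89.1 mm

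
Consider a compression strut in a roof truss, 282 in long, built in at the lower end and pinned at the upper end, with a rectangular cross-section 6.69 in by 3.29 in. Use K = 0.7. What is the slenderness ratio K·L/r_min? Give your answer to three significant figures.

For a rectangle r_min = b/√12 = 3.29/√12 = 0.9497 in
L_e = K·L = 0.7 × 282 = 197.4 in
λ = L_e / r_min = 197.40 / 0.9497 = 208

λ ≈ 208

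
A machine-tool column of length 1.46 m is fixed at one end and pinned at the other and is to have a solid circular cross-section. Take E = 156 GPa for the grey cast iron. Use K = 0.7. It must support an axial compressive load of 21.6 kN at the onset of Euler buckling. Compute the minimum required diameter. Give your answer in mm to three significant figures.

L_e = K·L = 0.7 × 1.46 = 1.022 m
Required I = P_cr·L_e²/(π²E) = 2.160×10^4 × 1.022² / (π² × 1.56×10^11) = 1.465×10^-8 m⁴
I_req = 1.465×10^4 mm⁴
Solid circle: I = πd⁴/64  ⇒  d = (64I/π)^(1/4) = (64×1.465×10^4/π)^(1/4) = 23.4 mm

d ≈ 23.4 mm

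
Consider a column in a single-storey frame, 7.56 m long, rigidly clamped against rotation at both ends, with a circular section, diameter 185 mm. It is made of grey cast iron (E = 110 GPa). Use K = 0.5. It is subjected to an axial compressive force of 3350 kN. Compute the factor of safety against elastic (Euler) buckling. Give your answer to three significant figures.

I = πd⁴/64 = π×185⁴/64 = 5.750×10^7 mm⁴
I = 5.750×10^7 mm⁴ = 5.750×10^-5 m⁴
Effective length L_e = K·L = 0.5 × 7.56 = 3.780 m
P_cr = π²EI / L_e² = π² × 110×10⁹ × 5.750×10^-5 / 3.780² = 4.369×10^6 N
Factor of safety n = P_cr / P = 4368.8 / 3350 = 1.30

n ≈ 1.30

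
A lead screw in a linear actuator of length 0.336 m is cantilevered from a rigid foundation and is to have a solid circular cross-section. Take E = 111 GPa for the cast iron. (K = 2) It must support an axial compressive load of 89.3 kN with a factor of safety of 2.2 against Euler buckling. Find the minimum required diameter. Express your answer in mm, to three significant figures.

Required P_cr = n·P = 2.2 × 89.3 = 196.5 kN
L_e = K·L = 2 × 0.336 = 0.6720 m
Required I = P_cr·L_e²/(π²E) = 1.965×10^5 × 0.6720² / (π² × 1.11×10^11) = 8.098×10^-8 m⁴
I_req = 8.098×10^4 mm⁴
Solid circle: I = πd⁴/64  ⇒  d = (64I/π)^(1/4) = (64×8.098×10^4/π)^(1/4) = 35.8 mm

d ≈ 35.8 mm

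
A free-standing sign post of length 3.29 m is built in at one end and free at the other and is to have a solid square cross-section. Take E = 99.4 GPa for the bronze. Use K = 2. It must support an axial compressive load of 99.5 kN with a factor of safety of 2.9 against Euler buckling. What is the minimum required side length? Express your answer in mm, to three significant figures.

a ≈ 111 mm

Required P_cr = n·P = 2.9 × 99.5 = 288.6 kN
L_e = K·L = 2 × 3.29 = 6.580 m
Required I = P_cr·L_e²/(π²E) = 2.885×10^5 × 6.580² / (π² × 9.94×10^10) = 1.273×10^-5 m⁴
I_req = 1.273×10^7 mm⁴
Solid square: I = a⁴/12  ⇒  a = (12I)^(1/4) = (12×1.273×10^7)^(1/4) = 111 mm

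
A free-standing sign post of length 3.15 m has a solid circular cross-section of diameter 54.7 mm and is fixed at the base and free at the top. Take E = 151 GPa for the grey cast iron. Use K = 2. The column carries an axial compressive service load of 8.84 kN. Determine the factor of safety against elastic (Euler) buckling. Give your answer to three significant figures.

n ≈ 1.87

I = πd⁴/64 = π×54.7⁴/64 = 4.395×10^5 mm⁴
I = 4.395×10^5 mm⁴ = 4.395×10^-7 m⁴
Effective length L_e = K·L = 2 × 3.15 = 6.300 m
P_cr = π²EI / L_e² = π² × 151×10⁹ × 4.395×10^-7 / 6.300² = 1.650×10^4 N
Factor of safety n = P_cr / P = 16.501 / 8.84 = 1.87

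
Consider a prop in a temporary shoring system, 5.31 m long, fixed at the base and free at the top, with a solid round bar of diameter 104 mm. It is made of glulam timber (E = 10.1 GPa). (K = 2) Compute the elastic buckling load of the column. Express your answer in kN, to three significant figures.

P_cr ≈ 5.08 kN

I = πd⁴/64 = π×104⁴/64 = 5.743×10^6 mm⁴
I = 5.743×10^6 mm⁴ = 5.743×10^-6 m⁴
Effective length L_e = K·L = 2 × 5.31 = 10.62 m
P_cr = π²EI / L_e² = π² × 10.1×10⁹ × 5.743×10^-6 / 10.62² = 5.075×10^3 N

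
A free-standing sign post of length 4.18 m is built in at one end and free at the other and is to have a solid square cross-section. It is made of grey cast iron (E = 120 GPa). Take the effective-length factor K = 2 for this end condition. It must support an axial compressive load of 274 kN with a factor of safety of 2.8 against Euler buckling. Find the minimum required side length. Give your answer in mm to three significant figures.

a ≈ 153 mm

Required P_cr = n·P = 2.8 × 274 = 767.2 kN
L_e = K·L = 2 × 4.18 = 8.360 m
Required I = P_cr·L_e²/(π²E) = 7.672×10^5 × 8.360² / (π² × 1.20×10^11) = 4.527×10^-5 m⁴
I_req = 4.527×10^7 mm⁴
Solid square: I = a⁴/12  ⇒  a = (12I)^(1/4) = (12×4.527×10^7)^(1/4) = 153 mm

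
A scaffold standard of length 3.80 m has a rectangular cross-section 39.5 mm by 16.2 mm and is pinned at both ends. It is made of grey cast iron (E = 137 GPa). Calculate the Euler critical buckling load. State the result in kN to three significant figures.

P_cr ≈ 1.31 kN

Buckling occurs about the weak axis: I_min = h·b³/12 with b = 16.2 mm (the shorter side).
I_min = 39.5×16.2³/12 = 1.399×10^4 mm⁴
I = 1.399×10^4 mm⁴ = 1.399×10^-8 m⁴
Effective length L_e = K·L = 1 × 3.80 = 3.800 m
P_cr = π²EI / L_e² = π² × 137×10⁹ × 1.399×10^-8 / 3.800² = 1.310×10^3 N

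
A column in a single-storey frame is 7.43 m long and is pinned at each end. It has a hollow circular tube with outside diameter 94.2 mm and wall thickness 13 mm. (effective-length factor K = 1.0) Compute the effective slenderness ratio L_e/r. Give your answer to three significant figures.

λ ≈ 256

Inner diameter d_i = 94.2 − 2×13 = 68.20 mm
I = π(d_o⁴ − d_i⁴)/64 = π(94.2⁴ − 68.20⁴)/64 = 2.803×10^6 mm⁴
A = 3.316×10^3 mm²;  r_min = √(I/A) = √(2.803×10^6/3.316×10^3) = 29.07 mm
L_e = K·L = 1 × 7.43 m = 7.430 m = 7430.0 mm
λ = L_e / r_min = 7430.0 / 29.07 = 256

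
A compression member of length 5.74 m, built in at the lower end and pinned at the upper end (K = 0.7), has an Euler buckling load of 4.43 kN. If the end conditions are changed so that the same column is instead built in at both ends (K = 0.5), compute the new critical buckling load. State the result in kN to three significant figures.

P_cr ≈ 8.68 kN

P_cr ∝ 1/K², so P_cr,new = P_cr,old × (K_old/K_new)² = 4.43 × (0.7/0.5)²
= 4.43 × 1.960 = 8.68 kN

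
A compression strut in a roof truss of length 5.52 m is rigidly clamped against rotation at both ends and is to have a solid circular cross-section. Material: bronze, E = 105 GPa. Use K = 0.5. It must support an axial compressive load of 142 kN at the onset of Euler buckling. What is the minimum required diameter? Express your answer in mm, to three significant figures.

d ≈ 67.9 mm

L_e = K·L = 0.5 × 5.52 = 2.760 m
Required I = P_cr·L_e²/(π²E) = 1.420×10^5 × 2.760² / (π² × 1.05×10^11) = 1.044×10^-6 m⁴
I_req = 1.044×10^6 mm⁴
Solid circle: I = πd⁴/64  ⇒  d = (64I/π)^(1/4) = (64×1.044×10^6/π)^(1/4) = 67.9 mm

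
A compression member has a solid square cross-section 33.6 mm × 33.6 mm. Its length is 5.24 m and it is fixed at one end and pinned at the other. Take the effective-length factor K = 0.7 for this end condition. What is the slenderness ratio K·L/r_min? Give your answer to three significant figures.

For a square r = a/√12 = 33.6/√12 = 9.699 mm
L_e = K·L = 0.7 × 5.24 m = 3.668 m = 3668.0 mm
λ = L_e / r_min = 3668.0 / 9.699 = 378

λ ≈ 378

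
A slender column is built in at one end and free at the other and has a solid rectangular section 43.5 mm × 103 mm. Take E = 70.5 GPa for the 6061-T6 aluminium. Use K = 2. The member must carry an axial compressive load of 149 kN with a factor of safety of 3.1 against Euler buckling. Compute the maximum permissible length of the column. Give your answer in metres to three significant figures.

L_max ≈ 0.516 m

Buckling occurs about the weak axis: I_min = h·b³/12 with b = 43.5 mm (the shorter side).
I_min = 103×43.5³/12 = 7.065×10^5 mm⁴
I = 7.065×10^-7 m⁴
Required critical load P_cr = n·P = 3.1 × 149 = 461.9 kN = 4.619×10^5 N
From P_cr = π²EI/(K·L)²:  L = (1/K)·√(π²EI/P_cr) = (1/2)·√(π²×7.05×10^10×7.065×10^-7/4.619×10^5)
L = 0.516 m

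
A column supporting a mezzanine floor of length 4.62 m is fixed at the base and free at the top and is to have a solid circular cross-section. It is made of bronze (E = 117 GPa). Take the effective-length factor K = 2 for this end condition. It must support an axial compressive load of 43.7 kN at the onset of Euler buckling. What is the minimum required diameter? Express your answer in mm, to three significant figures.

d ≈ 90.1 mm

L_e = K·L = 2 × 4.62 = 9.240 m
Required I = P_cr·L_e²/(π²E) = 4.370×10^4 × 9.240² / (π² × 1.17×10^11) = 3.231×10^-6 m⁴
I_req = 3.231×10^6 mm⁴
Solid circle: I = πd⁴/64  ⇒  d = (64I/π)^(1/4) = (64×3.231×10^6/π)^(1/4) = 90.1 mm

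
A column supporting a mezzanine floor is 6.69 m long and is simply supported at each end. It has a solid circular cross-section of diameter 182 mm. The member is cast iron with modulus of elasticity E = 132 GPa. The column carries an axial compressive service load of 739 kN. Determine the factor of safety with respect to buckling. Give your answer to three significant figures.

I = πd⁴/64 = π×182⁴/64 = 5.386×10^7 mm⁴
I = 5.386×10^7 mm⁴ = 5.386×10^-5 m⁴
Effective length L_e = K·L = 1 × 6.69 = 6.690 m
P_cr = π²EI / L_e² = π² × 132×10⁹ × 5.386×10^-5 / 6.690² = 1.568×10^6 N
Factor of safety n = P_cr / P = 1567.8 / 739 = 2.12

n ≈ 2.12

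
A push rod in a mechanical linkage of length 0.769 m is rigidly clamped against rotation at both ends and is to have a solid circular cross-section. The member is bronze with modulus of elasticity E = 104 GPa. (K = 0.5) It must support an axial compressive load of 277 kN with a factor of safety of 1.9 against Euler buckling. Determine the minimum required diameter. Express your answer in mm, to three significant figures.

d ≈ 35.3 mm

Required P_cr = n·P = 1.9 × 277 = 526.3 kN
L_e = K·L = 0.5 × 0.769 = 0.3845 m
Required I = P_cr·L_e²/(π²E) = 5.263×10^5 × 0.3845² / (π² × 1.04×10^11) = 7.580×10^-8 m⁴
I_req = 7.580×10^4 mm⁴
Solid circle: I = πd⁴/64  ⇒  d = (64I/π)^(1/4) = (64×7.580×10^4/π)^(1/4) = 35.3 mm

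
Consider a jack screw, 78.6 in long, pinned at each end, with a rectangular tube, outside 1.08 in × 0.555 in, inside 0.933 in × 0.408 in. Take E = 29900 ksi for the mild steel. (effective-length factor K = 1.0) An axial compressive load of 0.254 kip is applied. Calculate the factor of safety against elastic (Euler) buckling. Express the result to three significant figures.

Weak-axis I_min = (h_o·b_o³ − h_i·b_i³)/12 with b_o = 0.555, b_i = 0.4080 in (shorter outer/inner sides).
I_min = (1.08×0.555³ − 0.9330×0.4080³)/12 = 1.011×10^-2 in⁴
Effective length L_e = K·L = 1 × 78.6 = 78.60 in
P_cr = π²EI / L_e² = π² × 29900×10³ × 1.011×10^-2 / 78.60² = 482.7 lb
Factor of safety n = P_cr / P = 0.48270 / 0.254 = 1.90

n ≈ 1.90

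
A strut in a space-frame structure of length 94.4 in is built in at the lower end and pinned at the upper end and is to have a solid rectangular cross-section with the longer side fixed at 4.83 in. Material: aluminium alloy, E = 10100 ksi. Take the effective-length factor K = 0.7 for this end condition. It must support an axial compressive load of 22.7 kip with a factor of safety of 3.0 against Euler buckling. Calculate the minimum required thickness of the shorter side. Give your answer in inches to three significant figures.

b ≈ 1.95 in

Required P_cr = n·P = 3.0 × 22.7 = 68.10 kip
L_e = K·L = 0.7 × 94.4 = 66.08 in
Required I = P_cr·L_e²/(π²E) = 6.810×10^4 × 66.08² / (π² × 1.01×10^7) = 2.983 in⁴
Rectangle, weak axis: I_min = h·b³/12 with h = 4.83 in fixed  ⇒  b = (12I/h)^(1/3) = 1.95 in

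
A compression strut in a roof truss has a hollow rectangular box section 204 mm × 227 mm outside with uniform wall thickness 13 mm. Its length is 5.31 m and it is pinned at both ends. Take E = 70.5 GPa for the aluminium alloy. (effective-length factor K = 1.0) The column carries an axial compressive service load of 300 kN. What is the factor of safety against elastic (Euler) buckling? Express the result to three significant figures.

Inner dimensions: h_i = 227 − 2×13 = 201.0 mm, b_i = 204 − 2×13 = 178.0 mm
Weak-axis I_min = (h_o·b_o³ − h_i·b_i³)/12 with b_o = 204, b_i = 178.0 mm (shorter outer/inner sides).
I_min = (227×204³ − 201.0×178.0³)/12 = 6.613×10^7 mm⁴
I = 6.613×10^7 mm⁴ = 6.613×10^-5 m⁴
Effective length L_e = K·L = 1 × 5.31 = 5.310 m
P_cr = π²EI / L_e² = π² × 70.5×10⁹ × 6.613×10^-5 / 5.310² = 1.632×10^6 N
Factor of safety n = P_cr / P = 1631.9 / 300 = 5.44

n ≈ 5.44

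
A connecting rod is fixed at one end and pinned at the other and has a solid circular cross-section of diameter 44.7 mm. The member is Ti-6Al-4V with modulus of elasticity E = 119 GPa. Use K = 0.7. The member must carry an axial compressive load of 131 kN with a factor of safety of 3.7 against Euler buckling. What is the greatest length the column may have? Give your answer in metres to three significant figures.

I = πd⁴/64 = π×44.7⁴/64 = 1.960×10^5 mm⁴
I = 1.960×10^-7 m⁴
Required critical load P_cr = n·P = 3.7 × 131 = 484.7 kN = 4.847×10^5 N
From P_cr = π²EI/(K·L)²:  L = (1/K)·√(π²EI/P_cr) = (1/0.7)·√(π²×1.19×10^11×1.960×10^-7/4.847×10^5)
L = 0.984 m

L_max ≈ 0.984 m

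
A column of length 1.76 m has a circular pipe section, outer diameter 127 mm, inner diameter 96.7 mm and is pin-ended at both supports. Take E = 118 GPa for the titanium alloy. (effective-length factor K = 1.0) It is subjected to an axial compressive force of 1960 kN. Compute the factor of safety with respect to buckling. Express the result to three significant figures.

n ≈ 1.63

d_o = 127 mm, d_i = 96.7 mm
I = π(d_o⁴ − d_i⁴)/64 = π(127⁴ − 96.70⁴)/64 = 8.478×10^6 mm⁴
I = 8.478×10^6 mm⁴ = 8.478×10^-6 m⁴
Effective length L_e = K·L = 1 × 1.76 = 1.760 m
P_cr = π²EI / L_e² = π² × 118×10⁹ × 8.478×10^-6 / 1.760² = 3.187×10^6 N
Factor of safety n = P_cr / P = 3187.4 / 1960 = 1.63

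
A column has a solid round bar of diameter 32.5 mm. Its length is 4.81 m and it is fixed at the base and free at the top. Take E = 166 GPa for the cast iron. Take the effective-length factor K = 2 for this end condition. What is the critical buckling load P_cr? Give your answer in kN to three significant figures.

P_cr ≈ 0.970 kN

I = πd⁴/64 = π×32.5⁴/64 = 5.477×10^4 mm⁴
I = 5.477×10^4 mm⁴ = 5.477×10^-8 m⁴
Effective length L_e = K·L = 2 × 4.81 = 9.620 m
P_cr = π²EI / L_e² = π² × 166×10⁹ × 5.477×10^-8 / 9.620² = 969.5 N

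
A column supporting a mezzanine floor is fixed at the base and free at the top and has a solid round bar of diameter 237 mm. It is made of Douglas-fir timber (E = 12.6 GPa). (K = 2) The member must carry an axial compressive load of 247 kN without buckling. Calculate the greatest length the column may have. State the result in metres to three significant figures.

L_max ≈ 4.42 m

I = πd⁴/64 = π×237⁴/64 = 1.549×10^8 mm⁴
I = 1.549×10^-4 m⁴
At the buckling limit P_cr = P = 2.470×10^5 N
From P_cr = π²EI/(K·L)²:  L = (1/K)·√(π²EI/P_cr) = (1/2)·√(π²×1.26×10^10×1.549×10^-4/2.470×10^5)
L = 4.42 m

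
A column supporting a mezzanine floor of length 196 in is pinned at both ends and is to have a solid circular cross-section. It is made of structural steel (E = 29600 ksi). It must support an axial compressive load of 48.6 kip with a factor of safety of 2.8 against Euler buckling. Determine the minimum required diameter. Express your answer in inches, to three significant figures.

d ≈ 4.37 in

Required P_cr = n·P = 2.8 × 48.6 = 136.1 kip
L_e = K·L = 1 × 196 = 196.0 in
Required I = P_cr·L_e²/(π²E) = 1.361×10^5 × 196.0² / (π² × 2.96×10^7) = 17.89 in⁴
Solid circle: I = πd⁴/64  ⇒  d = (64I/π)^(1/4) = (64×17.89/π)^(1/4) = 4.37 in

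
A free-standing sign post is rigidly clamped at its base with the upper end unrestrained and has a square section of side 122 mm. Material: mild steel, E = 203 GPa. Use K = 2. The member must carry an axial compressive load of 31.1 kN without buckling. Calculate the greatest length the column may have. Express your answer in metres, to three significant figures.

I = a⁴/12 = 122⁴/12 = 1.846×10^7 mm⁴
I = 1.846×10^-5 m⁴
At the buckling limit P_cr = P = 3.110×10^4 N
From P_cr = π²EI/(K·L)²:  L = (1/K)·√(π²EI/P_cr) = (1/2)·√(π²×2.03×10^11×1.846×10^-5/3.110×10^4)
L = 17.2 m

L_max ≈ 17.2 m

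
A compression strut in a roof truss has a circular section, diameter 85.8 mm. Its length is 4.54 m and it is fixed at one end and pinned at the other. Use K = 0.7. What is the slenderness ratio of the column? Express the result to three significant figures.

λ ≈ 148

I = πd⁴/64 = π×85.8⁴/64 = 2.660×10^6 mm⁴
A = 5.782×10^3 mm²;  r_min = √(I/A) = √(2.660×10^6/5.782×10^3) = 21.45 mm
L_e = K·L = 0.7 × 4.54 m = 3.178 m = 3178.0 mm
λ = L_e / r_min = 3178.0 / 21.45 = 148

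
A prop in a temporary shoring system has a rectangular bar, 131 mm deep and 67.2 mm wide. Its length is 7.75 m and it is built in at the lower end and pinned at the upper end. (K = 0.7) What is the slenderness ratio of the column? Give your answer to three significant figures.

For a rectangle r_min = b/√12 = 67.2/√12 = 19.40 mm
L_e = K·L = 0.7 × 7.75 m = 5.425 m = 5425.0 mm
λ = L_e / r_min = 5425.0 / 19.40 = 280

λ ≈ 280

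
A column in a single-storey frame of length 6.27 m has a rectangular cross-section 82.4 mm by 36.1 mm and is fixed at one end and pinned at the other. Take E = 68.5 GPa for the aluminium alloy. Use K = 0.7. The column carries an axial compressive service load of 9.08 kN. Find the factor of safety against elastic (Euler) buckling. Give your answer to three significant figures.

Buckling occurs about the weak axis: I_min = h·b³/12 with b = 36.1 mm (the shorter side).
I_min = 82.4×36.1³/12 = 3.230×10^5 mm⁴
I = 3.230×10^5 mm⁴ = 3.230×10^-7 m⁴
Effective length L_e = K·L = 0.7 × 6.27 = 4.389 m
P_cr = π²EI / L_e² = π² × 68.5×10⁹ × 3.230×10^-7 / 4.389² = 1.134×10^4 N
Factor of safety n = P_cr / P = 11.338 / 9.08 = 1.25

n ≈ 1.25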